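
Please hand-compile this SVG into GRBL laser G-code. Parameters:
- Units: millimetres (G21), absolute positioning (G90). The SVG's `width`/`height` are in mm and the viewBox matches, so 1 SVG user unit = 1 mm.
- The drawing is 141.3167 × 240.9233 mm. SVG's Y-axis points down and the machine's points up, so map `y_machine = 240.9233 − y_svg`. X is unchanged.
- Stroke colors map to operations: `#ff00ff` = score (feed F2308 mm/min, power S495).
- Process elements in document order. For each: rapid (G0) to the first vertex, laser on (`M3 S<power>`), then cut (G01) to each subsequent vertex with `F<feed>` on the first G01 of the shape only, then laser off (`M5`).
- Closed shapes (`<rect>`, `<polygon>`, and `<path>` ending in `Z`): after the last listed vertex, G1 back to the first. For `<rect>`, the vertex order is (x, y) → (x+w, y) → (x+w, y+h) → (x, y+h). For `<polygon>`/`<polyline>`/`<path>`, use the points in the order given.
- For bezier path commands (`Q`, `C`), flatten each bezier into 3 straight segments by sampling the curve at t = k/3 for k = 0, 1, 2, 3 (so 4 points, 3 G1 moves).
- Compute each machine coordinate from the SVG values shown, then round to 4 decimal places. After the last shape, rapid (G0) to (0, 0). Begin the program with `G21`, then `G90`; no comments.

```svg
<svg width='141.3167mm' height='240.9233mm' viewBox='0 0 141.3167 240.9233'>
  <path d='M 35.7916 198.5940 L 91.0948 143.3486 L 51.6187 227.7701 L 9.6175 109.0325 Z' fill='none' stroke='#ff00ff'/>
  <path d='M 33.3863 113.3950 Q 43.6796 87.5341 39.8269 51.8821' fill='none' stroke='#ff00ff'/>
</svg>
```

G21
G90
G0 X35.7916 Y42.3293
M3 S495
G01 X91.0948 Y97.5747 F2308
G01 X51.6187 Y13.1532
G01 X9.6175 Y131.8908
G01 X35.7916 Y42.3293
M5
G0 X33.3863 Y127.5283
M3 S495
G01 X38.6767 Y145.8568 F2308
G01 X40.8236 Y166.3611
G01 X39.8269 Y189.0412
M5
G0 X0.0000 Y0.0000

1 u = 1 mm; y_m = 240.9233 − y.

[1] `<path>` closed polygon, #ff00ff→score S495 F2308: (35.7916,42.3293) → (91.0948,97.5747) → (51.6187,13.1532) → (9.6175,131.8908) → (35.7916,42.3293) (closed)

[2] `<path>` quadratic bezier, #ff00ff→score S495 F2308: (33.3863,127.5283) → (38.6767,145.8568) → (40.8236,166.3611) → (39.8269,189.0412)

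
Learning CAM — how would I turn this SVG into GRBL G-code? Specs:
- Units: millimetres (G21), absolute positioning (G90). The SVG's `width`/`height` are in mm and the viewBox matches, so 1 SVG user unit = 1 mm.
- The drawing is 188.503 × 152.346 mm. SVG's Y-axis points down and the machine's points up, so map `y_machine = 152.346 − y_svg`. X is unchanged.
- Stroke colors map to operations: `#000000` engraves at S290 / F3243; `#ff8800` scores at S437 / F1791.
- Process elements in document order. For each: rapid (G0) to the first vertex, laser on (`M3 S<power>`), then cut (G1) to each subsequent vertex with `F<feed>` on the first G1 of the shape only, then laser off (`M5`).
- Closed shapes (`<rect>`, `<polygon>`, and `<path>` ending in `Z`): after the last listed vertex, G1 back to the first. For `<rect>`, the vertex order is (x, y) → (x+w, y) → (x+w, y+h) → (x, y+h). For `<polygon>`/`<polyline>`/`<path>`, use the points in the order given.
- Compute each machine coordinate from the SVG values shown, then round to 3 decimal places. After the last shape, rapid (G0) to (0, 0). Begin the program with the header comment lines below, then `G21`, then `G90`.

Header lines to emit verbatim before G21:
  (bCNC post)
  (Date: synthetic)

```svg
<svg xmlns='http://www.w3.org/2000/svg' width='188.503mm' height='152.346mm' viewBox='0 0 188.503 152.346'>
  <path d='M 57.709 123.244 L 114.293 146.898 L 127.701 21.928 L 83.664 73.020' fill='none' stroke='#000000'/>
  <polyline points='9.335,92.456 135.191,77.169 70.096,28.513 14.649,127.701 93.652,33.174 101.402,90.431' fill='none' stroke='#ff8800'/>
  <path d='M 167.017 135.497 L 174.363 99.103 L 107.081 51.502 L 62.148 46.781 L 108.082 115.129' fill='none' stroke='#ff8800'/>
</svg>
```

1 u = 1 mm; y_m = 152.346 − y.

[1] `<path>` open polyline, #000000→engrave S290 F3243: (57.709,29.102) → (114.293,5.448) → (127.701,130.418) → (83.664,79.326)

[2] `<polyline>` open polyline, #ff8800→score S437 F1791: (9.335,59.890) → (135.191,75.177) → (70.096,123.833) → (14.649,24.645) → (93.652,119.172) → (101.402,61.915)

[3] `<path>` open polyline, #ff8800→score S437 F1791: (167.017,16.849) → (174.363,53.243) → (107.081,100.844) → (62.148,105.565) → (108.082,37.217)

(bCNC post)
(Date: synthetic)
G21
G90
G0 X57.709 Y29.102
M3 S290
G1 X114.293 Y5.448 F3243
G1 X127.701 Y130.418
G1 X83.664 Y79.326
M5
G0 X9.335 Y59.890
M3 S437
G1 X135.191 Y75.177 F1791
G1 X70.096 Y123.833
G1 X14.649 Y24.645
G1 X93.652 Y119.172
G1 X101.402 Y61.915
M5
G0 X167.017 Y16.849
M3 S437
G1 X174.363 Y53.243 F1791
G1 X107.081 Y100.844
G1 X62.148 Y105.565
G1 X108.082 Y37.217
M5
G0 X0.000 Y0.000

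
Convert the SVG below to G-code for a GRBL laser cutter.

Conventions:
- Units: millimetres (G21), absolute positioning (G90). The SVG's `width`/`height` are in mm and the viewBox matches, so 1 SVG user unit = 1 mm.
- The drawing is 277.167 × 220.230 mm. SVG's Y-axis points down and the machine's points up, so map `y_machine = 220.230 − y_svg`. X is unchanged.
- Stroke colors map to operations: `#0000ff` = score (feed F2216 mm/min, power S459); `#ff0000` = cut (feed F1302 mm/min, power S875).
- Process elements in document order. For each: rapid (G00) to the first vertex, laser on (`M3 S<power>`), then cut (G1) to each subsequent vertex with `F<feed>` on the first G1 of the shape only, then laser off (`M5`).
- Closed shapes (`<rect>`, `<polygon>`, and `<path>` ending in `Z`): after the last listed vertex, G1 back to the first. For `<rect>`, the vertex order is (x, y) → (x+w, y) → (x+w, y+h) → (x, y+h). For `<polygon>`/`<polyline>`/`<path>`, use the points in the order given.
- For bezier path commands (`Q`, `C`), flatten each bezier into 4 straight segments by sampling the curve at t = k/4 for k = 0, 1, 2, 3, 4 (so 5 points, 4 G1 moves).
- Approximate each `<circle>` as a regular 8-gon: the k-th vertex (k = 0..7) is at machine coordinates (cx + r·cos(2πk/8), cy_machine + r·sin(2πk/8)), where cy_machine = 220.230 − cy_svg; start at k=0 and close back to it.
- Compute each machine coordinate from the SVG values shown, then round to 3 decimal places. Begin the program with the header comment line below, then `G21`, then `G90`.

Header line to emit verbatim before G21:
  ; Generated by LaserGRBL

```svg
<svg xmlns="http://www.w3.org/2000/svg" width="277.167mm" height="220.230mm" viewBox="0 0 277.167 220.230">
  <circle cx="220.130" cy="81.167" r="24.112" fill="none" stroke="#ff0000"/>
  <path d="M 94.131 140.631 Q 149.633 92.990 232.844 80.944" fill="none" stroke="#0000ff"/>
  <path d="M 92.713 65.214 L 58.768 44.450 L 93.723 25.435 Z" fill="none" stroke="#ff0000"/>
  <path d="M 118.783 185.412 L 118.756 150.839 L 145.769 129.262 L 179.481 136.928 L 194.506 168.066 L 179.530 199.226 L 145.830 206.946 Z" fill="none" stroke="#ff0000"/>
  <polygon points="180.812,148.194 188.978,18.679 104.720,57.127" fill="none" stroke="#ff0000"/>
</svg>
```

viewBox `0 0 277.167 220.230` with mm width/height → 1 unit = 1 mm. Flip: y_m = 220.230 − y_svg.

**Shape 1** — `<circle>` circle, stroke `#ff0000` → cut (S875, F1302). Machine vertices: (244.242,139.063) → (237.180,156.113) → (220.130,163.175) → (203.080,156.113) → (196.018,139.063) → (203.080,122.013) → (220.130,114.951) → (237.180,122.013) → (244.242,139.063). Closed: final G1 returns to the first vertex.

**Shape 2** — `<path>` quadratic bezier, stroke `#0000ff` → score (S459, F2216). Control points (SVG): P0=(94.131,140.631), P1=(149.633,92.990), P2=(232.844,80.944); sampled at t=k/4. Machine vertices: (94.131,79.599) → (123.614,101.195) → (156.560,118.341) → (192.970,131.038) → (232.844,139.286). Open path.

**Shape 3** — `<path>` regular polygon, stroke `#ff0000` → cut (S875, F1302). Machine vertices: (92.713,155.016) → (58.768,175.780) → (93.723,194.795) → (92.713,155.016). Closed: final G1 returns to the first vertex.

**Shape 4** — `<path>` regular polygon, stroke `#ff0000` → cut (S875, F1302). Machine vertices: (118.783,34.818) → (118.756,69.391) → (145.769,90.968) → (179.481,83.302) → (194.506,52.164) → (179.530,21.004) → (145.830,13.284) → (118.783,34.818). Closed: final G1 returns to the first vertex.

**Shape 5** — `<polygon>` closed polygon, stroke `#ff0000` → cut (S875, F1302). Machine vertices: (180.812,72.036) → (188.978,201.551) → (104.720,163.103) → (180.812,72.036). Closed: final G1 returns to the first vertex.

; Generated by LaserGRBL
G21
G90
G00 X244.242 Y139.063
M3 S875
G1 X237.180 Y156.113 F1302
G1 X220.130 Y163.175
G1 X203.080 Y156.113
G1 X196.018 Y139.063
G1 X203.080 Y122.013
G1 X220.130 Y114.951
G1 X237.180 Y122.013
G1 X244.242 Y139.063
M5
G00 X94.131 Y79.599
M3 S459
G1 X123.614 Y101.195 F2216
G1 X156.560 Y118.341
G1 X192.970 Y131.038
G1 X232.844 Y139.286
M5
G00 X92.713 Y155.016
M3 S875
G1 X58.768 Y175.780 F1302
G1 X93.723 Y194.795
G1 X92.713 Y155.016
M5
G00 X118.783 Y34.818
M3 S875
G1 X118.756 Y69.391 F1302
G1 X145.769 Y90.968
G1 X179.481 Y83.302
G1 X194.506 Y52.164
G1 X179.530 Y21.004
G1 X145.830 Y13.284
G1 X118.783 Y34.818
M5
G00 X180.812 Y72.036
M3 S875
G1 X188.978 Y201.551 F1302
G1 X104.720 Y163.103
G1 X180.812 Y72.036
M5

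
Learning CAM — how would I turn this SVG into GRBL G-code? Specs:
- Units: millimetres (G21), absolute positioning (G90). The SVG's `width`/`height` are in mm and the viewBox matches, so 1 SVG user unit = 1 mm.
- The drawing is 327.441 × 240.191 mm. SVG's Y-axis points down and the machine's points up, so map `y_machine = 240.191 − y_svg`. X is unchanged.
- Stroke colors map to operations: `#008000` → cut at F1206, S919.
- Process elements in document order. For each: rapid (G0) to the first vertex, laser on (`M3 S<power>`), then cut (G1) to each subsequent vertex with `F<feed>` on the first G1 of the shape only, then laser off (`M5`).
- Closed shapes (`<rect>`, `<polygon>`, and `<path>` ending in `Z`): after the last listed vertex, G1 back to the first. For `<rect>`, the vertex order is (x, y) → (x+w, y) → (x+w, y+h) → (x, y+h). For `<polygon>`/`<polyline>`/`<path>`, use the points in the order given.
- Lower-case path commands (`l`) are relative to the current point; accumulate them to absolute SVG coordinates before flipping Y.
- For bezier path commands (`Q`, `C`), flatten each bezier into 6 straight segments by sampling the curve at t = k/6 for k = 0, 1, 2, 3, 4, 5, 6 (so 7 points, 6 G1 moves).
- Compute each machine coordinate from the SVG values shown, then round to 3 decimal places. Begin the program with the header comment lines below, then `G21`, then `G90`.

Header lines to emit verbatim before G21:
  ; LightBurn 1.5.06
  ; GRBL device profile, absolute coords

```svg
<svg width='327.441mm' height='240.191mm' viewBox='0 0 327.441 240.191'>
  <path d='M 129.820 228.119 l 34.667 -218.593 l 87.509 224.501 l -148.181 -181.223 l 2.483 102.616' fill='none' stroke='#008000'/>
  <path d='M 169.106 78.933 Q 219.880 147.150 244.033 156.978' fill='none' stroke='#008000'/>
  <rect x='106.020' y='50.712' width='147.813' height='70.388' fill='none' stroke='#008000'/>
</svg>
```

; LightBurn 1.5.06
; GRBL device profile, absolute coords
G21
G90
G0 X129.820 Y12.072
M3 S919
G1 X164.487 Y230.665 F1206
G1 X251.996 Y6.164
G1 X103.815 Y187.387
G1 X106.298 Y84.771
M5
G0 X169.106 Y161.258
M3 S919
G1 X185.291 Y140.141 F1206
G1 X199.997 Y122.268
G1 X213.225 Y107.638
G1 X224.973 Y96.253
G1 X235.243 Y88.111
G1 X244.033 Y83.213
M5
G0 X106.020 Y189.479
M3 S919
G1 X253.833 Y189.479 F1206
G1 X253.833 Y119.091
G1 X106.020 Y119.091
G1 X106.020 Y189.479
M5

viewBox `0 0 327.441 240.191` with mm width/height → 1 unit = 1 mm. Flip: y_m = 240.191 − y_svg.

**Shape 1** — `<path>` open polyline, stroke `#008000` → cut (S919, F1206). Machine vertices: (129.820,12.072) → (164.487,230.665) → (251.996,6.164) → (103.815,187.387) → (106.298,84.771). Open path.

**Shape 2** — `<path>` quadratic bezier, stroke `#008000` → cut (S919, F1206). Control points (SVG): P0=(169.106,78.933), P1=(219.880,147.150), P2=(244.033,156.978); sampled at t=k/6. Machine vertices: (169.106,161.258) → (185.291,140.141) → (199.997,122.268) → (213.225,107.638) → (224.973,96.253) → (235.243,88.111) → (244.033,83.213). Open path.

**Shape 3** — `<rect>` rectangle, stroke `#008000` → cut (S919, F1206). Machine vertices: (106.020,189.479) → (253.833,189.479) → (253.833,119.091) → (106.020,119.091) → (106.020,189.479). Closed: final G1 returns to the first vertex.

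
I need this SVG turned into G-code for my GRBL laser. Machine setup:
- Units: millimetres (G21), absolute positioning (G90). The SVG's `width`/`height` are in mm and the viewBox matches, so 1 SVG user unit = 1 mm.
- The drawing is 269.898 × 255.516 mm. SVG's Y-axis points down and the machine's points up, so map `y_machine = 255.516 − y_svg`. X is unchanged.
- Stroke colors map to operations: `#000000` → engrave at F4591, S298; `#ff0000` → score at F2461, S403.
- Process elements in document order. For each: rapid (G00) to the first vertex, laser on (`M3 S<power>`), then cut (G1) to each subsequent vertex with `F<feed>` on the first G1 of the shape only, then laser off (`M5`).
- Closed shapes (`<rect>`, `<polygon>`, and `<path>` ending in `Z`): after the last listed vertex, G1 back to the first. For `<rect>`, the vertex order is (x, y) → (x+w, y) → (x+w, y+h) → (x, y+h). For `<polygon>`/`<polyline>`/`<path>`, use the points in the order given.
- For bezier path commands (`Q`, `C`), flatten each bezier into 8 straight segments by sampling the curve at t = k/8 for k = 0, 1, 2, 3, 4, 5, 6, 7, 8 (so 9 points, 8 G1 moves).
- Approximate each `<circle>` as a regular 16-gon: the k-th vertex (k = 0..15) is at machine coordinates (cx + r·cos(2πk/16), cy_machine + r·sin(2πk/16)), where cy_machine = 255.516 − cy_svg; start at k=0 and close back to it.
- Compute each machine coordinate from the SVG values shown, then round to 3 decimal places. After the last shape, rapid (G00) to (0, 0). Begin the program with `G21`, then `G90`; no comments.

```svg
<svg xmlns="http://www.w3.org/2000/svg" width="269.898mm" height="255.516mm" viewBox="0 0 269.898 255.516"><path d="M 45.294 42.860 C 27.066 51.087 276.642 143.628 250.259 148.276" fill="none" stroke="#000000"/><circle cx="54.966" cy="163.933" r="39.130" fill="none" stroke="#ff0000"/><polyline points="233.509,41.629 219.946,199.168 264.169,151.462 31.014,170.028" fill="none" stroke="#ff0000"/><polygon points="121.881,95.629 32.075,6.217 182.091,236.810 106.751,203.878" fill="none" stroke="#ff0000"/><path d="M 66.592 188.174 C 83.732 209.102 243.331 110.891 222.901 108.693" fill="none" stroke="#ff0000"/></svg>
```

Since the viewBox matches the mm dimensions, user units are millimetres directly. The only transform is the Y-flip y_m = 255.516 − y_svg.

Shape 1 is a cubic bezier drawn with `<path>`. Its stroke #000000 means engrave at S298, F4591. After flipping Y the toolpath is (45.294,212.656) → (49.950,205.955) → (73.340,193.368) → (109.092,176.912) → (150.835,158.606) → (192.195,140.468) → (226.800,124.515) → (248.279,112.767) → (250.259,107.240).

Shape 2 is a circle drawn with `<circle>`. Its stroke #ff0000 means score at S403, F2461. After flipping Y the toolpath is (94.096,91.583) → (91.117,106.557) → (82.635,119.252) → (69.940,127.734) → (54.966,130.713) → (39.992,127.734) → (27.297,119.252) → (18.815,106.557) → (15.836,91.583) → (18.815,76.609) → (27.297,63.914) → (39.992,55.432) → (54.966,52.453) → (69.940,55.432) → (82.635,63.914) → (91.117,76.609) → (94.096,91.583), returning to the start.

Shape 3 is a open polyline drawn with `<polyline>`. Its stroke #ff0000 means score at S403, F2461. After flipping Y the toolpath is (233.509,213.887) → (219.946,56.348) → (264.169,104.054) → (31.014,85.488).

Shape 4 is a closed polygon drawn with `<polygon>`. Its stroke #ff0000 means score at S403, F2461. After flipping Y the toolpath is (121.881,159.887) → (32.075,249.299) → (182.091,18.706) → (106.751,51.638) → (121.881,159.887), returning to the start.

Shape 5 is a cubic bezier drawn with `<path>`. Its stroke #ff0000 means score at S403, F2461. After flipping Y the toolpath is (66.592,67.342) → (79.067,64.658) → (101.119,70.623) → (128.968,82.714) → (158.835,98.410) → (186.941,115.191) → (209.507,130.534) → (222.753,141.918) → (222.901,146.823).

G21
G90
G00 X45.294 Y212.656
M3 S298
G1 X49.950 Y205.955 F4591
G1 X73.340 Y193.368
G1 X109.092 Y176.912
G1 X150.835 Y158.606
G1 X192.195 Y140.468
G1 X226.800 Y124.515
G1 X248.279 Y112.767
G1 X250.259 Y107.240
M5
G00 X94.096 Y91.583
M3 S403
G1 X91.117 Y106.557 F2461
G1 X82.635 Y119.252
G1 X69.940 Y127.734
G1 X54.966 Y130.713
G1 X39.992 Y127.734
G1 X27.297 Y119.252
G1 X18.815 Y106.557
G1 X15.836 Y91.583
G1 X18.815 Y76.609
G1 X27.297 Y63.914
G1 X39.992 Y55.432
G1 X54.966 Y52.453
G1 X69.940 Y55.432
G1 X82.635 Y63.914
G1 X91.117 Y76.609
G1 X94.096 Y91.583
M5
G00 X233.509 Y213.887
M3 S403
G1 X219.946 Y56.348 F2461
G1 X264.169 Y104.054
G1 X31.014 Y85.488
M5
G00 X121.881 Y159.887
M3 S403
G1 X32.075 Y249.299 F2461
G1 X182.091 Y18.706
G1 X106.751 Y51.638
G1 X121.881 Y159.887
M5
G00 X66.592 Y67.342
M3 S403
G1 X79.067 Y64.658 F2461
G1 X101.119 Y70.623
G1 X128.968 Y82.714
G1 X158.835 Y98.410
G1 X186.941 Y115.191
G1 X209.507 Y130.534
G1 X222.753 Y141.918
G1 X222.901 Y146.823
M5
G00 X0.000 Y0.000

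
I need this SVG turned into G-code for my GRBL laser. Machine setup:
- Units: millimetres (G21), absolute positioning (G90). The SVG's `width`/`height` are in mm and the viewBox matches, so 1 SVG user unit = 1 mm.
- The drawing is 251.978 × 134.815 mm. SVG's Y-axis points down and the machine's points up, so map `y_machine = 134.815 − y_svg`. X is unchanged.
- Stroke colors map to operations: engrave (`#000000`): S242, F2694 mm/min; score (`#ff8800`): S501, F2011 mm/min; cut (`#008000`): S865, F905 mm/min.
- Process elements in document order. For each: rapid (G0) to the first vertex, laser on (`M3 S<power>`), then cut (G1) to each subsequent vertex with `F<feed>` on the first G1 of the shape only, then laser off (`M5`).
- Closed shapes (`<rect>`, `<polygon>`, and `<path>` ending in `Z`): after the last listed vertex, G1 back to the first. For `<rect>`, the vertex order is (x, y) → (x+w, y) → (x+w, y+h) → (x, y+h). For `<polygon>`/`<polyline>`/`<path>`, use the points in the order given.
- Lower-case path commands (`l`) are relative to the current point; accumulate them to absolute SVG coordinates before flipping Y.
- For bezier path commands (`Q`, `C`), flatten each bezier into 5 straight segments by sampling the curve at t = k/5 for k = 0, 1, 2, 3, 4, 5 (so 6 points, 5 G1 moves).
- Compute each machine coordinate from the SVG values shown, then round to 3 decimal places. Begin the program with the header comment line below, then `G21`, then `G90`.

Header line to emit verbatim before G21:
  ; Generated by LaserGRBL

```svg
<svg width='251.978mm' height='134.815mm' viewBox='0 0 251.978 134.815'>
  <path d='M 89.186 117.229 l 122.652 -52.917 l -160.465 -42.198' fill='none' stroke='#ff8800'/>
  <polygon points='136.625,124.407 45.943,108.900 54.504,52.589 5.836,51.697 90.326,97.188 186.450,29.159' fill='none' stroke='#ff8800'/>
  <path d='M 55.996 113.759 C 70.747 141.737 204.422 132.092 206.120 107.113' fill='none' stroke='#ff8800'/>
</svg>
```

1 u = 1 mm; y_m = 134.815 − y.

[1] `<path>` open polyline, #ff8800→score S501 F2011: (89.186,17.586) → (211.838,70.503) → (51.373,112.701)

[2] `<polygon>` closed polygon, #ff8800→score S501 F2011: (136.625,10.408) → (45.943,25.915) → (54.504,82.226) → (5.836,83.118) → (90.326,37.627) → (186.450,105.656) → (136.625,10.408) (closed)

[3] `<path>` cubic bezier, #ff8800→score S501 F2011: (55.996,21.056) → (77.110,8.606) → (114.723,4.115) → (156.791,6.514) → (191.271,14.733) → (206.120,27.702)

; Generated by LaserGRBL
G21
G90
G0 X89.186 Y17.586
M3 S501
G1 X211.838 Y70.503 F2011
G1 X51.373 Y112.701
M5
G0 X136.625 Y10.408
M3 S501
G1 X45.943 Y25.915 F2011
G1 X54.504 Y82.226
G1 X5.836 Y83.118
G1 X90.326 Y37.627
G1 X186.450 Y105.656
G1 X136.625 Y10.408
M5
G0 X55.996 Y21.056
M3 S501
G1 X77.110 Y8.606 F2011
G1 X114.723 Y4.115
G1 X156.791 Y6.514
G1 X191.271 Y14.733
G1 X206.120 Y27.702
M5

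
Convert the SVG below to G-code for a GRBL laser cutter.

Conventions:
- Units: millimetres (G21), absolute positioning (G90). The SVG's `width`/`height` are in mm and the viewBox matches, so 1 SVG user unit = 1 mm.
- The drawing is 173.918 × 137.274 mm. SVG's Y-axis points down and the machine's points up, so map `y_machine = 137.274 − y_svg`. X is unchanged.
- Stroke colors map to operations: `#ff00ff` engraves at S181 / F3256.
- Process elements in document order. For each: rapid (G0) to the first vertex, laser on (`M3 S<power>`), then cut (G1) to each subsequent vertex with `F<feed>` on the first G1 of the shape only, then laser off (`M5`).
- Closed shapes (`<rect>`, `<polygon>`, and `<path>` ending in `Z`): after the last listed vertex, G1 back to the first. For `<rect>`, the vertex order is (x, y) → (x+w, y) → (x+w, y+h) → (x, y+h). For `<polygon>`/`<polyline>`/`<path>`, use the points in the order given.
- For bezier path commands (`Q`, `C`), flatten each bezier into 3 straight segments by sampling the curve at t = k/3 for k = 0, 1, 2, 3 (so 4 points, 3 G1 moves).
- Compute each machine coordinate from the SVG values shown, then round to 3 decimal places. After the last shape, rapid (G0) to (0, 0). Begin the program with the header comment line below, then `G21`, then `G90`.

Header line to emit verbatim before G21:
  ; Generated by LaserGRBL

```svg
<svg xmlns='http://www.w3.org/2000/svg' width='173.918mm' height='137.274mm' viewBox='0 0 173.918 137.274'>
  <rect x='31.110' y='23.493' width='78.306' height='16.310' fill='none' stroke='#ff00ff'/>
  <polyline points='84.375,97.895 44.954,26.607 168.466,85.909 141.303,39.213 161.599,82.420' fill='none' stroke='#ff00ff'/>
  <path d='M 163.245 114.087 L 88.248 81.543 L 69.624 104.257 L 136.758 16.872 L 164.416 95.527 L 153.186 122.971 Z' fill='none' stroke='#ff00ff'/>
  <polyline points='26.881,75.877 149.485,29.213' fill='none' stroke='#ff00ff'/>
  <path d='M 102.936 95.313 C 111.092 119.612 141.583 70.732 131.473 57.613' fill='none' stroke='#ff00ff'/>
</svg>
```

viewBox `0 0 173.918 137.274` with mm width/height → 1 unit = 1 mm. Flip: y_m = 137.274 − y_svg.

**Shape 1** — `<rect>` rectangle, stroke `#ff00ff` → engrave (S181, F3256). Machine vertices: (31.110,113.781) → (109.416,113.781) → (109.416,97.471) → (31.110,97.471) → (31.110,113.781). Closed: final G1 returns to the first vertex.

**Shape 2** — `<polyline>` open polyline, stroke `#ff00ff` → engrave (S181, F3256). Machine vertices: (84.375,39.379) → (44.954,110.667) → (168.466,51.365) → (141.303,98.061) → (161.599,54.854). Open path.

**Shape 3** — `<path>` closed polygon, stroke `#ff00ff` → engrave (S181, F3256). Machine vertices: (163.245,23.187) → (88.248,55.731) → (69.624,33.017) → (136.758,120.402) → (164.416,41.747) → (153.186,14.303) → (163.245,23.187). Closed: final G1 returns to the first vertex.

**Shape 4** — `<polyline>` line segment, stroke `#ff00ff` → engrave (S181, F3256). Machine vertices: (26.881,61.397) → (149.485,108.061). Open path.

**Shape 5** — `<path>` cubic bezier, stroke `#ff00ff` → engrave (S181, F3256). Control points (SVG): P0=(102.936,95.313), P1=(111.092,119.612), P2=(141.583,70.732), P3=(131.473,57.613); sampled at t=k/3. Machine vertices: (102.936,41.961) → (116.206,38.020) → (130.380,58.656) → (131.473,79.661). Open path.

; Generated by LaserGRBL
G21
G90
G0 X31.110 Y113.781
M3 S181
G1 X109.416 Y113.781 F3256
G1 X109.416 Y97.471
G1 X31.110 Y97.471
G1 X31.110 Y113.781
M5
G0 X84.375 Y39.379
M3 S181
G1 X44.954 Y110.667 F3256
G1 X168.466 Y51.365
G1 X141.303 Y98.061
G1 X161.599 Y54.854
M5
G0 X163.245 Y23.187
M3 S181
G1 X88.248 Y55.731 F3256
G1 X69.624 Y33.017
G1 X136.758 Y120.402
G1 X164.416 Y41.747
G1 X153.186 Y14.303
G1 X163.245 Y23.187
M5
G0 X26.881 Y61.397
M3 S181
G1 X149.485 Y108.061 F3256
M5
G0 X102.936 Y41.961
M3 S181
G1 X116.206 Y38.020 F3256
G1 X130.380 Y58.656
G1 X131.473 Y79.661
M5
G0 X0.000 Y0.000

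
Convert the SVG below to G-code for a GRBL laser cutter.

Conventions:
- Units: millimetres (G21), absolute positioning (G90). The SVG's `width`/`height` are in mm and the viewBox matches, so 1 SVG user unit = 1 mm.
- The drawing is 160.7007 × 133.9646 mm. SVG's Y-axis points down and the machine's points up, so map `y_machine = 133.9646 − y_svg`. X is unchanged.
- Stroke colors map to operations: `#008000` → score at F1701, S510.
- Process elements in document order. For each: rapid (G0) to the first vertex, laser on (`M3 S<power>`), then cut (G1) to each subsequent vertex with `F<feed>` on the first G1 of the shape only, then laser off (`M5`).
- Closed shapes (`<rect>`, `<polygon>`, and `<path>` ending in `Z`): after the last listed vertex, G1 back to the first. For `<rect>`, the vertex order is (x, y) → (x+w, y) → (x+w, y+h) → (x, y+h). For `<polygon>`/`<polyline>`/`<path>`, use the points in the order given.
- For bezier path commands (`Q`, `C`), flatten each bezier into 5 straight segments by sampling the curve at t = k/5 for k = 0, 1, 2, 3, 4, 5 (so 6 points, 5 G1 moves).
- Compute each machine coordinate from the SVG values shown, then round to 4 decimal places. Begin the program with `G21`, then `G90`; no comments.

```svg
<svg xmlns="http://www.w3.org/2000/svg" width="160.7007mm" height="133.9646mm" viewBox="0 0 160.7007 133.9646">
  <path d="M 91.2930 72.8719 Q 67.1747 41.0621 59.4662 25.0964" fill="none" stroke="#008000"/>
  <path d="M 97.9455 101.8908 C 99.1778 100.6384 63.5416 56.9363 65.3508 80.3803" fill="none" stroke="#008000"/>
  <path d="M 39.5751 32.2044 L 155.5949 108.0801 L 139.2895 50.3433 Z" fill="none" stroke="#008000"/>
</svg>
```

Since the viewBox matches the mm dimensions, user units are millimetres directly. The only transform is the Y-flip y_m = 133.9646 − y_svg.

Shape 1 is a quadratic bezier drawn with `<path>`. Its stroke #008000 means score at S510, F1701. After flipping Y the toolpath is (91.2930,61.0927) → (82.3021,73.1829) → (74.6239,84.0055) → (68.2586,93.5606) → (63.2060,101.8482) → (59.4662,108.8682).

Shape 2 is a cubic bezier drawn with `<path>`. Its stroke #008000 means score at S510, F1701. After flipping Y the toolpath is (97.9455,32.0738) → (94.8552,37.0424) → (86.4835,46.9384) → (76.3975,56.5011) → (68.1642,60.4699) → (65.3508,53.5843).

Shape 3 is a closed polygon drawn with `<path>`. Its stroke #008000 means score at S510, F1701. After flipping Y the toolpath is (39.5751,101.7602) → (155.5949,25.8845) → (139.2895,83.6213) → (39.5751,101.7602), returning to the start.

G21
G90
G0 X91.2930 Y61.0927
M3 S510
G1 X82.3021 Y73.1829 F1701
G1 X74.6239 Y84.0055
G1 X68.2586 Y93.5606
G1 X63.2060 Y101.8482
G1 X59.4662 Y108.8682
M5
G0 X97.9455 Y32.0738
M3 S510
G1 X94.8552 Y37.0424 F1701
G1 X86.4835 Y46.9384
G1 X76.3975 Y56.5011
G1 X68.1642 Y60.4699
G1 X65.3508 Y53.5843
M5
G0 X39.5751 Y101.7602
M3 S510
G1 X155.5949 Y25.8845 F1701
G1 X139.2895 Y83.6213
G1 X39.5751 Y101.7602
M5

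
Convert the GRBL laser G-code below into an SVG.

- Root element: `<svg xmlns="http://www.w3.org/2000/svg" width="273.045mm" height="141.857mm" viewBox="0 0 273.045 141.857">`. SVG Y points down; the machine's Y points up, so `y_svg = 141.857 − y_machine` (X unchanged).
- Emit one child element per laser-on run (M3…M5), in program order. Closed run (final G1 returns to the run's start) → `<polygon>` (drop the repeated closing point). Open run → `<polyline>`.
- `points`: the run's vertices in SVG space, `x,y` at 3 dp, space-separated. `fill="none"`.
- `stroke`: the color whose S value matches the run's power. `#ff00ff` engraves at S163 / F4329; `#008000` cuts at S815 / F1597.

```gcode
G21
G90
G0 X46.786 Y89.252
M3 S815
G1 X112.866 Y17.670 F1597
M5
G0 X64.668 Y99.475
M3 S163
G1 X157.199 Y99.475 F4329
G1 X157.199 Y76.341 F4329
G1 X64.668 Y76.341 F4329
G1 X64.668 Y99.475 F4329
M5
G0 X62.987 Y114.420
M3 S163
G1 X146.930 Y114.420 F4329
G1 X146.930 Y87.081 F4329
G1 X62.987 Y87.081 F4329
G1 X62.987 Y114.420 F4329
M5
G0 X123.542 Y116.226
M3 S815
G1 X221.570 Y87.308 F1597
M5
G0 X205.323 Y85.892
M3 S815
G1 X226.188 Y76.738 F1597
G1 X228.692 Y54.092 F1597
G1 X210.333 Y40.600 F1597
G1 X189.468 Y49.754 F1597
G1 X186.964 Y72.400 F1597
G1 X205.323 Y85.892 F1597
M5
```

<svg xmlns="http://www.w3.org/2000/svg" width="273.045mm" height="141.857mm" viewBox="0 0 273.045 141.857">
  <polyline points="46.786,52.605 112.866,124.187" fill="none" stroke="#008000"/>
  <polygon points="64.668,42.382 157.199,42.382 157.199,65.516 64.668,65.516" fill="none" stroke="#ff00ff"/>
  <polygon points="62.987,27.437 146.930,27.437 146.930,54.776 62.987,54.776" fill="none" stroke="#ff00ff"/>
  <polyline points="123.542,25.631 221.570,54.549" fill="none" stroke="#008000"/>
  <polygon points="205.323,55.965 226.188,65.119 228.692,87.765 210.333,101.257 189.468,92.103 186.964,69.457" fill="none" stroke="#008000"/>
</svg>

Each laser-on run becomes one SVG element. Flip Y back into SVG space with y_svg = 141.857 − y_machine.

Run 1: S815 ⇒ cut layer `#008000`. The run is open, so emit a `<polyline>` with points (Y-flipped): 46.786,52.605 112.866,124.187.

Run 2: power S163 maps to stroke `#ff00ff` (engrave). The run returns to its start, so emit a `<polygon>` with points (Y-flipped): 64.668,42.382 157.199,42.382 157.199,65.516 64.668,65.516.

Run 3: S163 ⇒ engrave layer `#ff00ff`. The run returns to its start, so emit a `<polygon>` with points (Y-flipped): 62.987,27.437 146.930,27.437 146.930,54.776 62.987,54.776.

Run 4: power S815 maps to stroke `#008000` (cut). The run is open, so emit a `<polyline>` with points (Y-flipped): 123.542,25.631 221.570,54.549.

Run 5: power S815 maps to stroke `#008000` (cut). The run returns to its start, so emit a `<polygon>` with points (Y-flipped): 205.323,55.965 226.188,65.119 228.692,87.765 210.333,101.257 189.468,92.103 186.964,69.457.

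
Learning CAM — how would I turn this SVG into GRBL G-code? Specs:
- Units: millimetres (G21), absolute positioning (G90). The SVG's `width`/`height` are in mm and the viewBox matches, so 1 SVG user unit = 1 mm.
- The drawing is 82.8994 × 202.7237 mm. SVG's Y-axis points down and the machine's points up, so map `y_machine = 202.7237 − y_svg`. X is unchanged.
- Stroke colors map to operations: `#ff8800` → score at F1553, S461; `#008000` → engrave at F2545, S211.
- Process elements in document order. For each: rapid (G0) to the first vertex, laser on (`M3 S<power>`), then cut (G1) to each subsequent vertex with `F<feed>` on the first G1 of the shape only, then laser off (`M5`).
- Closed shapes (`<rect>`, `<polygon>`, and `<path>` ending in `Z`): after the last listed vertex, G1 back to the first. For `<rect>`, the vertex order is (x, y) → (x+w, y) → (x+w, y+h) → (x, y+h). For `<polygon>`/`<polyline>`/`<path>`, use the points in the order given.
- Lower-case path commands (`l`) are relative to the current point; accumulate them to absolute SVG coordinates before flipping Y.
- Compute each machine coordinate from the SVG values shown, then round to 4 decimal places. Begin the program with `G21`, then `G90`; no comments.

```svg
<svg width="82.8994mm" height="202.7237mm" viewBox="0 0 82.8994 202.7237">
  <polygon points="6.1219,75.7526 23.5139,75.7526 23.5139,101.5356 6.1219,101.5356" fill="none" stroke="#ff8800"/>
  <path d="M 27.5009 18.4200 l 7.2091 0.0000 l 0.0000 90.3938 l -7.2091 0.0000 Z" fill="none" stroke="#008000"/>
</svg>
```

Since the viewBox matches the mm dimensions, user units are millimetres directly. The only transform is the Y-flip y_m = 202.7237 − y_svg.

Shape 1 is a rectangle drawn with `<polygon>`. Its stroke #ff8800 means score at S461, F1553. After flipping Y the toolpath is (6.1219,126.9711) → (23.5139,126.9711) → (23.5139,101.1881) → (6.1219,101.1881) → (6.1219,126.9711), returning to the start.

Shape 2 is a rectangle drawn with `<path>`. Its stroke #008000 means engrave at S211, F2545. After flipping Y the toolpath is (27.5009,184.3037) → (34.7100,184.3037) → (34.7100,93.9099) → (27.5009,93.9099) → (27.5009,184.3037), returning to the start.

G21
G90
G0 X6.1219 Y126.9711
M3 S461
G1 X23.5139 Y126.9711 F1553
G1 X23.5139 Y101.1881
G1 X6.1219 Y101.1881
G1 X6.1219 Y126.9711
M5
G0 X27.5009 Y184.3037
M3 S211
G1 X34.7100 Y184.3037 F2545
G1 X34.7100 Y93.9099
G1 X27.5009 Y93.9099
G1 X27.5009 Y184.3037
M5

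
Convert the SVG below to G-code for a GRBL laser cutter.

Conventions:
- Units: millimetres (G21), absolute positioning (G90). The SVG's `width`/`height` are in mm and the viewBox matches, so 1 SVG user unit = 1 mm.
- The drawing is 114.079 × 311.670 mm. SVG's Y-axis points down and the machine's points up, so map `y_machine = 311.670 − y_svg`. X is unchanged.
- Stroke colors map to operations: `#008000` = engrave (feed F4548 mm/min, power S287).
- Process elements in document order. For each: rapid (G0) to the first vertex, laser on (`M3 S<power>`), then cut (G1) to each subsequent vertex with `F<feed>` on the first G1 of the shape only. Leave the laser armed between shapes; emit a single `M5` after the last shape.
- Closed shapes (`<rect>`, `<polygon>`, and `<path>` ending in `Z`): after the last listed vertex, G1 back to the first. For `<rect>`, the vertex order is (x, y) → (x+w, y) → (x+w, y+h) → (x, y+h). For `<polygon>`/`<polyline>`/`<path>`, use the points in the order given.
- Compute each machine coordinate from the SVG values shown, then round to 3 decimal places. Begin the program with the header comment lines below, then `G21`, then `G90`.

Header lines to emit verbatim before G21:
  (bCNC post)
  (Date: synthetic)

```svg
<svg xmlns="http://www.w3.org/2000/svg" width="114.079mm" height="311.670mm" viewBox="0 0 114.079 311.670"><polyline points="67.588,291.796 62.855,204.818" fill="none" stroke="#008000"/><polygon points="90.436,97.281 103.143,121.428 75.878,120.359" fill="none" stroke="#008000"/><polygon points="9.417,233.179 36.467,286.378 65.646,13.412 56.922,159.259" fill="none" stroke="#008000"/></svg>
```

Since the viewBox matches the mm dimensions, user units are millimetres directly. The only transform is the Y-flip y_m = 311.670 − y_svg.

Shape 1 is a line segment drawn with `<polyline>`. Its stroke #008000 means engrave at S287, F4548. After flipping Y the toolpath is (67.588,19.874) → (62.855,106.852).

Shape 2 is a regular polygon drawn with `<polygon>`. Its stroke #008000 means engrave at S287, F4548. After flipping Y the toolpath is (90.436,214.389) → (103.143,190.242) → (75.878,191.311) → (90.436,214.389), returning to the start.

Shape 3 is a closed polygon drawn with `<polygon>`. Its stroke #008000 means engrave at S287, F4548. After flipping Y the toolpath is (9.417,78.491) → (36.467,25.292) → (65.646,298.258) → (56.922,152.411) → (9.417,78.491), returning to the start.

(bCNC post)
(Date: synthetic)
G21
G90
G0 X67.588 Y19.874
M3 S287
G1 X62.855 Y106.852 F4548
G0 X90.436 Y214.389
M3 S287
G1 X103.143 Y190.242 F4548
G1 X75.878 Y191.311
G1 X90.436 Y214.389
G0 X9.417 Y78.491
M3 S287
G1 X36.467 Y25.292 F4548
G1 X65.646 Y298.258
G1 X56.922 Y152.411
G1 X9.417 Y78.491
M5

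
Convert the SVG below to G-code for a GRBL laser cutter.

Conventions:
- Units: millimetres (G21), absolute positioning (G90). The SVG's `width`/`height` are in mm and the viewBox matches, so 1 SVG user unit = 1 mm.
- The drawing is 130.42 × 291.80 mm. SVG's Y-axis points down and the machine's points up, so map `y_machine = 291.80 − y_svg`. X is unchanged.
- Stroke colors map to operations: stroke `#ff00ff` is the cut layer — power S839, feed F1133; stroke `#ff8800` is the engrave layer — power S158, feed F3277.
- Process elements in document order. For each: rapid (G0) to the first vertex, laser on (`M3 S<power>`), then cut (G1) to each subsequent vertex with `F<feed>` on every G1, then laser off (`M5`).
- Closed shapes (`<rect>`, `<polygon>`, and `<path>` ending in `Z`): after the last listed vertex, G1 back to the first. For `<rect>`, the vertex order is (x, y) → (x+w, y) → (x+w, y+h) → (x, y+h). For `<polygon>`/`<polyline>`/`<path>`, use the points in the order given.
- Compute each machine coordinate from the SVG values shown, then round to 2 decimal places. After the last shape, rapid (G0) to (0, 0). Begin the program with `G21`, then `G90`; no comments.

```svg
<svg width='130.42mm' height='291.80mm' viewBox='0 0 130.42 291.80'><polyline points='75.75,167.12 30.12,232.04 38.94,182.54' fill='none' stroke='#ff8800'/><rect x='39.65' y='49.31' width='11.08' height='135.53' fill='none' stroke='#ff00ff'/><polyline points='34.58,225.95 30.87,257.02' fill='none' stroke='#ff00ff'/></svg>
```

G21
G90
G0 X75.75 Y124.68
M3 S158
G1 X30.12 Y59.76 F3277
G1 X38.94 Y109.26 F3277
M5
G0 X39.65 Y242.49
M3 S839
G1 X50.73 Y242.49 F1133
G1 X50.73 Y106.96 F1133
G1 X39.65 Y106.96 F1133
G1 X39.65 Y242.49 F1133
M5
G0 X34.58 Y65.85
M3 S839
G1 X30.87 Y34.78 F1133
M5
G0 X0.00 Y0.00

viewBox `0 0 130.42 291.80` with mm width/height → 1 unit = 1 mm. Flip: y_m = 291.80 − y_svg.

**Shape 1** — `<polyline>` open polyline, stroke `#ff8800` → engrave (S158, F3277). Machine vertices: (75.75,124.68) → (30.12,59.76) → (38.94,109.26). Open path.

**Shape 2** — `<rect>` rectangle, stroke `#ff00ff` → cut (S839, F1133). Machine vertices: (39.65,242.49) → (50.73,242.49) → (50.73,106.96) → (39.65,106.96) → (39.65,242.49). Closed: final G1 returns to the first vertex.

**Shape 3** — `<polyline>` line segment, stroke `#ff00ff` → cut (S839, F1133). Machine vertices: (34.58,65.85) → (30.87,34.78). Open path.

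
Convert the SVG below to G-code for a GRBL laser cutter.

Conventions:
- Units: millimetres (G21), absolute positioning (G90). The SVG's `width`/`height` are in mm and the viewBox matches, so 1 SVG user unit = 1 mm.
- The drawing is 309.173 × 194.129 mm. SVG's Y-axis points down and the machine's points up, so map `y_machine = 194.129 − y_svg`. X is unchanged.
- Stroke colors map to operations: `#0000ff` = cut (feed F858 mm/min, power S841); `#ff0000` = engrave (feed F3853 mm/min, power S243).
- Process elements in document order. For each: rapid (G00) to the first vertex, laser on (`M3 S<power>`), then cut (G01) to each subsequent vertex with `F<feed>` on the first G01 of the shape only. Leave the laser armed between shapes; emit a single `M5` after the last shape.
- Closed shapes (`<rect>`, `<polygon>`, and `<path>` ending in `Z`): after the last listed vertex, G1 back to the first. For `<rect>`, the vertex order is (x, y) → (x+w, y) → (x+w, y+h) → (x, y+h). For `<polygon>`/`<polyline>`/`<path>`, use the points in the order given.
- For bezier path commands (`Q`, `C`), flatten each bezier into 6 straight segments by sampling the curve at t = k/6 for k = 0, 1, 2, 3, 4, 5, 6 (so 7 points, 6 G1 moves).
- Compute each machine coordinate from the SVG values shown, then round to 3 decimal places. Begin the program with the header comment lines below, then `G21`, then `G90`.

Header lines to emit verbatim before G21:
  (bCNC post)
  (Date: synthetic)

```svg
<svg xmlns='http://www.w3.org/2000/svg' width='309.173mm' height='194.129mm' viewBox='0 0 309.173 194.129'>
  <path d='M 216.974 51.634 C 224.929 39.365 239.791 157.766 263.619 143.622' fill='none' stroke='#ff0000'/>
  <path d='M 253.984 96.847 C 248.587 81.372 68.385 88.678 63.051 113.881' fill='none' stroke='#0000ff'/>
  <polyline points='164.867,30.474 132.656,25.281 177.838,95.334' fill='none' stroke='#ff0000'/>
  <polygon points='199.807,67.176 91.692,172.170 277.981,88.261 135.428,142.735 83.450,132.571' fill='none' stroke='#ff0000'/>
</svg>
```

Since the viewBox matches the mm dimensions, user units are millimetres directly. The only transform is the Y-flip y_m = 194.129 − y_svg.

Shape 1 is a cubic bezier drawn with `<path>`. Its stroke #ff0000 means engrave at S243, F3853. After flipping Y the toolpath is (216.974,142.495) → (221.537,138.959) → (227.308,120.956) → (234.344,95.798) → (242.703,70.796) → (252.443,53.262) → (263.619,50.507).

Shape 2 is a cubic bezier drawn with `<path>`. Its stroke #0000ff means cut at S841, F858. After flipping Y the toolpath is (253.984,97.282) → (238.337,103.144) → (203.270,105.344) → (158.494,104.019) → (113.723,99.304) → (78.671,91.335) → (63.051,80.248).

Shape 3 is a open polyline drawn with `<polyline>`. Its stroke #ff0000 means engrave at S243, F3853. After flipping Y the toolpath is (164.867,163.655) → (132.656,168.848) → (177.838,98.795).

Shape 4 is a closed polygon drawn with `<polygon>`. Its stroke #ff0000 means engrave at S243, F3853. After flipping Y the toolpath is (199.807,126.953) → (91.692,21.959) → (277.981,105.868) → (135.428,51.394) → (83.450,61.558) → (199.807,126.953), returning to the start.

(bCNC post)
(Date: synthetic)
G21
G90
G00 X216.974 Y142.495
M3 S243
G01 X221.537 Y138.959 F3853
G01 X227.308 Y120.956
G01 X234.344 Y95.798
G01 X242.703 Y70.796
G01 X252.443 Y53.262
G01 X263.619 Y50.507
G00 X253.984 Y97.282
M3 S841
G01 X238.337 Y103.144 F858
G01 X203.270 Y105.344
G01 X158.494 Y104.019
G01 X113.723 Y99.304
G01 X78.671 Y91.335
G01 X63.051 Y80.248
G00 X164.867 Y163.655
M3 S243
G01 X132.656 Y168.848 F3853
G01 X177.838 Y98.795
G00 X199.807 Y126.953
M3 S243
G01 X91.692 Y21.959 F3853
G01 X277.981 Y105.868
G01 X135.428 Y51.394
G01 X83.450 Y61.558
G01 X199.807 Y126.953
M5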